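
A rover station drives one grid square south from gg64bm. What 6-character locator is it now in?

GG64bl

Latitude subsquare m = 12; −1 → 11 = l.
The longitude characters are unchanged.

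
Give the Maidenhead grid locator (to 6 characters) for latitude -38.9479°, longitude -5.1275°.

Shift to the Maidenhead origin (180°W, 90°S): lon 174.8725, lat 51.0521.
Field (20°×10°, letters A–R): lon ⌊174.8725/20⌋ = 8 → I; lat ⌊51.0521/10⌋ = 5 → F.
Square (2°×1°, digits 0–9): lon ⌊14.8725/2⌋ = 7; lat ⌊1.0521/1⌋ = 1.
Subsquare (5′×2.5′, letters a–x): lon ⌊0.8725/0.0833333⌋ = 10 → k; lat ⌊0.0521/0.0416667⌋ = 1 → b.

IF71kb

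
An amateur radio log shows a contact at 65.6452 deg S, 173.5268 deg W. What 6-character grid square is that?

AC34fi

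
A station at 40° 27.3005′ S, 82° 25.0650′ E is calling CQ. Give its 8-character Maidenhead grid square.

Add 180° to longitude and 90° to latitude: 262.41775, 49.54499.
Field: lon ⌊262.41775/20⌋ = 13 → N; lat ⌊49.54499/10⌋ = 4 → E.
Square: lon ⌊2.41775/2⌋ = 1; lat ⌊9.54499/1⌋ = 9.
Subsquare: lon ⌊0.41775/0.0833333⌋ = 5 → f; lat ⌊0.54499/0.0416667⌋ = 13 → n.
Extended square: lon ⌊0.00108/0.00833333⌋ = 0; lat ⌊0.00333/0.00416667⌋ = 0.

NE19fn00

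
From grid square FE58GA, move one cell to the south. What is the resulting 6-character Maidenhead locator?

FE57gx

Latitude subsquare a = 0; −1 → -1, wraps to 23 = x, carry into square.
Latitude square 8; −1 → 7.
The longitude characters are unchanged.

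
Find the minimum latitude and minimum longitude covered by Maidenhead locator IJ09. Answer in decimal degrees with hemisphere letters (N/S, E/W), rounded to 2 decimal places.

9.00° N, 20.00° W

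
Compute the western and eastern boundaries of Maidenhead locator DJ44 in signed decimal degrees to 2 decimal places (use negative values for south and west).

-112.00, -110.00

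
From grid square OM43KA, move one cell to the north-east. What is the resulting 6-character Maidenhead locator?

Longitude subsquare k = 10; +1 → 11 = l.
Latitude subsquare a = 0; +1 → 1 = b.

OM43lb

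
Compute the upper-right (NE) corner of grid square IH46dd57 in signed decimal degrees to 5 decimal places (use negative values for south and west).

-13.84167, -11.70000

Field I=8, H=7: +8·20° lon, +7·10° lat → SW at lon -20°, lat -20°.
Square 4, 6: +4·2° lon, +6·1° lat → SW at lon -12°, lat -14°.
Subsquare d=3, d=3: +3·0.0833333° lon, +3·0.0416667° lat → SW at lon -11.75°, lat -13.875°.
Extended square 5, 7: +5·0.00833333° lon, +7·0.00416667° lat → SW at lon -11.7083°, lat -13.8458°.
Cell spans 0.00833333° lon × 0.00416667° lat. NE corner is SW corner plus one full cell.
latitude -13.84167, longitude -11.70000.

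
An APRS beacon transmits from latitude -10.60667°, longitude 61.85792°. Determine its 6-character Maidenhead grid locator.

Offset from 180°W / 90°S: lon 241.8579°, lat 79.3933°.
Field: lon ⌊241.8579/20⌋ = 12 → M; lat ⌊79.3933/10⌋ = 7 → H.
Square: lon ⌊1.8579/2⌋ = 0; lat ⌊9.3933/1⌋ = 9.
Subsquare: lon ⌊1.8579/0.0833333⌋ = 22 → w; lat ⌊0.3933/0.0416667⌋ = 9 → j.

MH09wj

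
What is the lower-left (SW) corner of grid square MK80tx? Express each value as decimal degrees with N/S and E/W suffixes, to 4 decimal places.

10.9583° N, 77.5833° E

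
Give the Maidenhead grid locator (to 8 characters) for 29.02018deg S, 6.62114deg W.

IG60qx55

Shift to the Maidenhead origin (180°W, 90°S): lon 173.37886, lat 60.97982.
Field: lon ⌊173.37886/20⌋ = 8 → I; lat ⌊60.97982/10⌋ = 6 → G.
Square: lon ⌊13.37886/2⌋ = 6; lat ⌊0.97982/1⌋ = 0.
Subsquare: lon ⌊1.37886/0.0833333⌋ = 16 → q; lat ⌊0.97982/0.0416667⌋ = 23 → x.
Extended square: lon ⌊0.04553/0.00833333⌋ = 5; lat ⌊0.02149/0.00416667⌋ = 5.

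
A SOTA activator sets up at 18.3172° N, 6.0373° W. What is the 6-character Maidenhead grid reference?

IK68xh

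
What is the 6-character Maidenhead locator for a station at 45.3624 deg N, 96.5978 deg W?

EN15qi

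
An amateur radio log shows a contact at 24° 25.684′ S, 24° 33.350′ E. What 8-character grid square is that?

KG25gn67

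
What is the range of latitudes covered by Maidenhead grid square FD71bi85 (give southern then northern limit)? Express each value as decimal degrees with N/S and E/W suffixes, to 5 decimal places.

58.64583° S, 58.64167° S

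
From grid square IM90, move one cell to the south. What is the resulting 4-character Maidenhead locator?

Latitude square 0; −1 → -1, wraps to 9, carry into field.
Latitude field M = 12; −1 → 11 = L.
The longitude characters are unchanged.

IL99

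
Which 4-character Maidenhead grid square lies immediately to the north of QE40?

QE41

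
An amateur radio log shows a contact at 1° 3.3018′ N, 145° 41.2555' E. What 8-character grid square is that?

QJ21ub23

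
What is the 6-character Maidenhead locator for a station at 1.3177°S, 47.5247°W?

GI68fq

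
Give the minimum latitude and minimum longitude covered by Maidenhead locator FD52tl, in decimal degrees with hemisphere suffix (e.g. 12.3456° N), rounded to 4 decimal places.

57.5417° S, 68.4167° W

Field F=5, D=3: +5·20° lon, +3·10° lat → SW at lon -80°, lat -60°.
Square 5, 2: +5·2° lon, +2·1° lat → SW at lon -70°, lat -58°.
Subsquare t=19, l=11: +19·0.0833333° lon, +11·0.0416667° lat → SW at lon -68.4167°, lat -57.5417°.
latitude 57.5417° S, longitude 68.4167° W.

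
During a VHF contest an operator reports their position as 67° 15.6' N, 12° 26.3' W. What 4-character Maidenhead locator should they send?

Add 180° to longitude and 90° to latitude: 167.56, 157.26.
Field (20°×10°, letters A–R): lon ⌊167.56/20⌋ = 8 → I; lat ⌊157.26/10⌋ = 15 → P.
Square (2°×1°, digits 0–9): lon ⌊7.56/2⌋ = 3; lat ⌊7.26/1⌋ = 7.

IP37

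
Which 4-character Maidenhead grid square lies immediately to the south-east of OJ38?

Longitude square 3; +1 → 4.
Latitude square 8; −1 → 7.

OJ47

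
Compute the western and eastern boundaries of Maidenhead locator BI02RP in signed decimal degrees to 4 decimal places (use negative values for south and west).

Field B=1, I=8: +1·20° lon, +8·10° lat → SW at lon -160°, lat -10°.
Square 0, 2: +0·2° lon, +2·1° lat → SW at lon -160°, lat -8°.
Subsquare r=17, p=15: +17·0.0833333° lon, +15·0.0416667° lat → SW at lon -158.583°, lat -7.375°.
Cell spans 0.0833333° lon × 0.0416667° lat.
west -158.5833, east -158.5000.

-158.5833, -158.5000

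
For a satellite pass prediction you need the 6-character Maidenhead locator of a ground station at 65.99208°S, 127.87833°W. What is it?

CC64ba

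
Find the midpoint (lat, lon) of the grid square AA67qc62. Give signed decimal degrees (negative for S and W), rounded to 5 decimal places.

-82.90625, -166.61250

Field A=0, A=0: +0·20° lon, +0·10° lat → SW at lon -180°, lat -90°.
Square 6, 7: +6·2° lon, +7·1° lat → SW at lon -168°, lat -83°.
Subsquare q=16, c=2: +16·0.0833333° lon, +2·0.0416667° lat → SW at lon -166.667°, lat -82.9167°.
Extended square 6, 2: +6·0.00833333° lon, +2·0.00416667° lat → SW at lon -166.617°, lat -82.9083°.
Cell spans 0.00833333° lon × 0.00416667° lat. Centre is SW corner plus half of each.
latitude -82.90625, longitude -166.61250.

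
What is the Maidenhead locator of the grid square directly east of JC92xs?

Longitude subsquare x = 23; +1 → 24, wraps to 0 = a, carry into square.
Longitude square 9; +1 → 10, wraps to 0, carry into field.
Longitude field J = 9; +1 → 10 = K.
The latitude characters are unchanged.

KC02as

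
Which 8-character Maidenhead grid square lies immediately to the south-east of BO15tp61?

BO15tp70

Longitude extended square 6; +1 → 7.
Latitude extended square 1; −1 → 0.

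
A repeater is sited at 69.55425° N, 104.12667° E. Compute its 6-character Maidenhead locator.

Offset from 180°W / 90°S: lon 284.1267°, lat 159.5542°.
Field: 284.1267/20 → 14 → O, 159.5542/10 → 15 → P; chars OP.
Square: 4.1267/2 → 2, 9.5542/1 → 9; chars 29.
Subsquare: 0.1267/0.0833333 → 1 → b, 0.5542/0.0416667 → 13 → n; chars bn.

OP29bn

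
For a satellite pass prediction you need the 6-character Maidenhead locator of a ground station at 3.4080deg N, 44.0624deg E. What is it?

LJ23aj

Offset from 180°W / 90°S: lon 224.0624°, lat 93.4080°.
Field: 224.0624/20 → 11 → L, 93.4080/10 → 9 → J; chars LJ.
Square: 4.0624/2 → 2, 3.4080/1 → 3; chars 23.
Subsquare: 0.0624/0.0833333 → 0 → a, 0.4080/0.0416667 → 9 → j; chars aj.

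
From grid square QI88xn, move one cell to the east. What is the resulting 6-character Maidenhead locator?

QI98an

Longitude subsquare x = 23; +1 → 24, wraps to 0 = a, carry into square.
Longitude square 8; +1 → 9.
The latitude characters are unchanged.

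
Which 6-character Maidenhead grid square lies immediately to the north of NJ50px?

Latitude subsquare x = 23; +1 → 24, wraps to 0 = a, carry into square.
Latitude square 0; +1 → 1.
The longitude characters are unchanged.

NJ51pa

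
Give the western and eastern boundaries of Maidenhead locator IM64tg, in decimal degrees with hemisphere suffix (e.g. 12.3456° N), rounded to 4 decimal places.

6.4167° W, 6.3333° W

Field I=8, M=12: +8·20° lon, +12·10° lat → SW at lon -20°, lat 30°.
Square 6, 4: +6·2° lon, +4·1° lat → SW at lon -8°, lat 34°.
Subsquare t=19, g=6: +19·0.0833333° lon, +6·0.0416667° lat → SW at lon -6.41667°, lat 34.25°.
Cell spans 0.0833333° lon × 0.0416667° lat.
west 6.4167° W, east 6.3333° W.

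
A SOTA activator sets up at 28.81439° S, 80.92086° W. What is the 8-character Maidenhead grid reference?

Add 180° to longitude and 90° to latitude: 99.07914, 61.18561.
Field: 99.07914/20 → 4 → E, 61.18561/10 → 6 → G; chars EG.
Square: 19.07914/2 → 9, 1.18561/1 → 1; chars 91.
Subsquare: 1.07914/0.0833333 → 12 → m, 0.18561/0.0416667 → 4 → e; chars me.
Extended square: 0.07914/0.00833333 → 9, 0.01894/0.00416667 → 4; chars 94.

EG91me94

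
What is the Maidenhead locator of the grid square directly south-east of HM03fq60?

HM03fp79

Longitude extended square 6; +1 → 7.
Latitude extended square 0; −1 → -1, wraps to 9, carry into subsquare.
Latitude subsquare q = 16; −1 → 15 = p.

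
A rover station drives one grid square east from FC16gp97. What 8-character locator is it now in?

Longitude extended square 9; +1 → 10, wraps to 0, carry into subsquare.
Longitude subsquare g = 6; +1 → 7 = h.
The latitude characters are unchanged.

FC16hp07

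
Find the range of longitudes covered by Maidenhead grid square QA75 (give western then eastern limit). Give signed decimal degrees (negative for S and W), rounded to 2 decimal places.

Field Q=16, A=0: +16·20° lon, +0·10° lat → SW at lon 140°, lat -90°.
Square 7, 5: +7·2° lon, +5·1° lat → SW at lon 154°, lat -85°.
Cell spans 2° lon × 1° lat.
west 154.00, east 156.00.

154.00, 156.00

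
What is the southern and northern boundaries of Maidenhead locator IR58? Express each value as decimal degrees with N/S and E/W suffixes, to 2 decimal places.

88.00° N, 89.00° N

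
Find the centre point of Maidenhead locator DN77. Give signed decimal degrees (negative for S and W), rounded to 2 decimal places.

47.50, -105.00

Field D=3, N=13: +3·20° lon, +13·10° lat → SW at lon -120°, lat 40°.
Square 7, 7: +7·2° lon, +7·1° lat → SW at lon -106°, lat 47°.
Cell spans 2° lon × 1° lat. Centre is SW corner plus half of each.
latitude 47.50, longitude -105.00.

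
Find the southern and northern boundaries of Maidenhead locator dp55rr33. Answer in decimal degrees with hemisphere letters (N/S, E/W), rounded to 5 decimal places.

Field D=3, P=15: +3·20° lon, +15·10° lat → SW at lon -120°, lat 60°.
Square 5, 5: +5·2° lon, +5·1° lat → SW at lon -110°, lat 65°.
Subsquare r=17, r=17: +17·0.0833333° lon, +17·0.0416667° lat → SW at lon -108.583°, lat 65.7083°.
Extended square 3, 3: +3·0.00833333° lon, +3·0.00416667° lat → SW at lon -108.558°, lat 65.7208°.
Cell spans 0.00833333° lon × 0.00416667° lat.
south 65.72083° N, north 65.72500° N.

65.72083° N, 65.72500° N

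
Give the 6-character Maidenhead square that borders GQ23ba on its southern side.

Latitude subsquare a = 0; −1 → -1, wraps to 23 = x, carry into square.
Latitude square 3; −1 → 2.
The longitude characters are unchanged.

GQ22bx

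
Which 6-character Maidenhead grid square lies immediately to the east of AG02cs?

Longitude subsquare c = 2; +1 → 3 = d.
The latitude characters are unchanged.

AG02ds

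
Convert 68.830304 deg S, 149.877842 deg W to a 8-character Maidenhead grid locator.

BC51be40

Shift to the Maidenhead origin (180°W, 90°S): lon 30.12216, lat 21.16970.
Field (20°×10°, letters A–R): lon ⌊30.12216/20⌋ = 1 → B; lat ⌊21.16970/10⌋ = 2 → C.
Square (2°×1°, digits 0–9): lon ⌊10.12216/2⌋ = 5; lat ⌊1.16970/1⌋ = 1.
Subsquare (5′×2.5′, letters a–x): lon ⌊0.12216/0.0833333⌋ = 1 → b; lat ⌊0.16970/0.0416667⌋ = 4 → e.
Extended square (30″×15″, digits 0–9): lon ⌊0.03882/0.00833333⌋ = 4; lat ⌊0.00303/0.00416667⌋ = 0.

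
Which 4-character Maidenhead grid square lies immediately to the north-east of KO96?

LO07

Longitude square 9; +1 → 10, wraps to 0, carry into field.
Longitude field K = 10; +1 → 11 = L.
Latitude square 6; +1 → 7.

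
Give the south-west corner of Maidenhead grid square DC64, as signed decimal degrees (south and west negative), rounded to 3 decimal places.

-66.000, -108.000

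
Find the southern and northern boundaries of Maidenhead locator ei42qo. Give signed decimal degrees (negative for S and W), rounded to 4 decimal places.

Field E=4, I=8: +4·20° lon, +8·10° lat → SW at lon -100°, lat -10°.
Square 4, 2: +4·2° lon, +2·1° lat → SW at lon -92°, lat -8°.
Subsquare q=16, o=14: +16·0.0833333° lon, +14·0.0416667° lat → SW at lon -90.6667°, lat -7.41667°.
Cell spans 0.0833333° lon × 0.0416667° lat.
south -7.4167, north -7.3750.

-7.4167, -7.3750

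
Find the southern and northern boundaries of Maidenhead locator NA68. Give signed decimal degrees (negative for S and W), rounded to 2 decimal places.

-82.00, -81.00

Field N=13, A=0: +13·20° lon, +0·10° lat → SW at lon 80°, lat -90°.
Square 6, 8: +6·2° lon, +8·1° lat → SW at lon 92°, lat -82°.
Cell spans 2° lon × 1° lat.
south -82.00, north -81.00.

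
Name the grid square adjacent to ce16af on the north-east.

CE16bg

Longitude subsquare a = 0; +1 → 1 = b.
Latitude subsquare f = 5; +1 → 6 = g.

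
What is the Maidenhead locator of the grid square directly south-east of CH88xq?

Longitude subsquare x = 23; +1 → 24, wraps to 0 = a, carry into square.
Longitude square 8; +1 → 9.
Latitude subsquare q = 16; −1 → 15 = p.

CH98ap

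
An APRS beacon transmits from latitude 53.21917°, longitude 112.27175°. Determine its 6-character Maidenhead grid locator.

Shift to the Maidenhead origin (180°W, 90°S): lon 292.2717, lat 143.2192.
Field: 292.2717/20 → 14 → O, 143.2192/10 → 14 → O; chars OO.
Square: 12.2717/2 → 6, 3.2192/1 → 3; chars 63.
Subsquare: 0.2717/0.0833333 → 3 → d, 0.2192/0.0416667 → 5 → f; chars df.

OO63df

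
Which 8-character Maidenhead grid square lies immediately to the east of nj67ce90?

NJ67de00

Longitude extended square 9; +1 → 10, wraps to 0, carry into subsquare.
Longitude subsquare c = 2; +1 → 3 = d.
The latitude characters are unchanged.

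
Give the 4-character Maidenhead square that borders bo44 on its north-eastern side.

BO55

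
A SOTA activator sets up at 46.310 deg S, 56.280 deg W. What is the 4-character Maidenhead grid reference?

Shift to the Maidenhead origin (180°W, 90°S): lon 123.72, lat 43.69.
Field: lon ⌊123.72/20⌋ = 6 → G; lat ⌊43.69/10⌋ = 4 → E.
Square: lon ⌊3.72/2⌋ = 1; lat ⌊3.69/1⌋ = 3.

GE13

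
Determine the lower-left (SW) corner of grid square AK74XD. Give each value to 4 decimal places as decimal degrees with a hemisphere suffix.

14.1250° N, 164.0833° W

Field A=0, K=10: +0·20° lon, +10·10° lat → SW at lon -180°, lat 10°.
Square 7, 4: +7·2° lon, +4·1° lat → SW at lon -166°, lat 14°.
Subsquare x=23, d=3: +23·0.0833333° lon, +3·0.0416667° lat → SW at lon -164.083°, lat 14.125°.
latitude 14.1250° N, longitude 164.0833° W.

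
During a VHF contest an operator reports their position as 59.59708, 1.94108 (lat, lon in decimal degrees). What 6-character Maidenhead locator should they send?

JO09xo

Offset from 180°W / 90°S: lon 181.9411°, lat 149.5971°.
Field (20°×10°, letters A–R): lon ⌊181.9411/20⌋ = 9 → J; lat ⌊149.5971/10⌋ = 14 → O.
Square (2°×1°, digits 0–9): lon ⌊1.9411/2⌋ = 0; lat ⌊9.5971/1⌋ = 9.
Subsquare (5′×2.5′, letters a–x): lon ⌊1.9411/0.0833333⌋ = 23 → x; lat ⌊0.5971/0.0416667⌋ = 14 → o.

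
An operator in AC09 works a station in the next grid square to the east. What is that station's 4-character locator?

AC19

Longitude square 0; +1 → 1.
The latitude characters are unchanged.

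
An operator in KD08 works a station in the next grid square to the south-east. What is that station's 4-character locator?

KD17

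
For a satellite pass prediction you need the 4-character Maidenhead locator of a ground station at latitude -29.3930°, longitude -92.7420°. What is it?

EG30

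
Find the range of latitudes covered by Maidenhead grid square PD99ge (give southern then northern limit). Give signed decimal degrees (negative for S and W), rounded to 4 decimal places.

-50.8333, -50.7917

Field P=15, D=3: +15·20° lon, +3·10° lat → SW at lon 120°, lat -60°.
Square 9, 9: +9·2° lon, +9·1° lat → SW at lon 138°, lat -51°.
Subsquare g=6, e=4: +6·0.0833333° lon, +4·0.0416667° lat → SW at lon 138.5°, lat -50.8333°.
Cell spans 0.0833333° lon × 0.0416667° lat.
south -50.8333, north -50.7917.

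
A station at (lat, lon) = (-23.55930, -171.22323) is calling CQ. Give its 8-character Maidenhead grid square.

AG46jk35

Offset from 180°W / 90°S: lon 8.77677°, lat 66.44070°.
Field: 8.77677/20 → 0 → A, 66.44070/10 → 6 → G; chars AG.
Square: 8.77677/2 → 4, 6.44070/1 → 6; chars 46.
Subsquare: 0.77677/0.0833333 → 9 → j, 0.44070/0.0416667 → 10 → k; chars jk.
Extended square: 0.02677/0.00833333 → 3, 0.02403/0.00416667 → 5; chars 35.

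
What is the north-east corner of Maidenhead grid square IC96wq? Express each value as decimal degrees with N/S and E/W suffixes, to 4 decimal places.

63.2917° S, 0.0833° W

Field I=8, C=2: +8·20° lon, +2·10° lat → SW at lon -20°, lat -70°.
Square 9, 6: +9·2° lon, +6·1° lat → SW at lon -2°, lat -64°.
Subsquare w=22, q=16: +22·0.0833333° lon, +16·0.0416667° lat → SW at lon -0.166667°, lat -63.3333°.
Cell spans 0.0833333° lon × 0.0416667° lat. NE corner is SW corner plus one full cell.
latitude 63.2917° S, longitude 0.0833° W.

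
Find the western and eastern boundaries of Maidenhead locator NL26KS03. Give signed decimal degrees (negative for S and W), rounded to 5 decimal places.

84.83333, 84.84167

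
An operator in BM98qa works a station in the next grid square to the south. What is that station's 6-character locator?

BM97qx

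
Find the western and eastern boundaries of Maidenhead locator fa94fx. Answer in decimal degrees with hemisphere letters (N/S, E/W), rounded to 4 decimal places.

Field F=5, A=0: +5·20° lon, +0·10° lat → SW at lon -80°, lat -90°.
Square 9, 4: +9·2° lon, +4·1° lat → SW at lon -62°, lat -86°.
Subsquare f=5, x=23: +5·0.0833333° lon, +23·0.0416667° lat → SW at lon -61.5833°, lat -85.0417°.
Cell spans 0.0833333° lon × 0.0416667° lat.
west 61.5833° W, east 61.5000° W.

61.5833° W, 61.5000° W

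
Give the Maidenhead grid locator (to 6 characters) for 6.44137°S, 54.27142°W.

Offset from 180°W / 90°S: lon 125.7286°, lat 83.5586°.
Field (20°×10°, letters A–R): lon ⌊125.7286/20⌋ = 6 → G; lat ⌊83.5586/10⌋ = 8 → I.
Square (2°×1°, digits 0–9): lon ⌊5.7286/2⌋ = 2; lat ⌊3.5586/1⌋ = 3.
Subsquare (5′×2.5′, letters a–x): lon ⌊1.7286/0.0833333⌋ = 20 → u; lat ⌊0.5586/0.0416667⌋ = 13 → n.

GI23un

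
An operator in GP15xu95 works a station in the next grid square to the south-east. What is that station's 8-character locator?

GP25au04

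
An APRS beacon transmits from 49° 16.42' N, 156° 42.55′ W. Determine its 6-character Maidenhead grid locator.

Add 180° to longitude and 90° to latitude: 23.2908, 139.2737.
Field (20°×10°, letters A–R): lon ⌊23.2908/20⌋ = 1 → B; lat ⌊139.2737/10⌋ = 13 → N.
Square (2°×1°, digits 0–9): lon ⌊3.2908/2⌋ = 1; lat ⌊9.2737/1⌋ = 9.
Subsquare (5′×2.5′, letters a–x): lon ⌊1.2908/0.0833333⌋ = 15 → p; lat ⌊0.2737/0.0416667⌋ = 6 → g.

BN19pg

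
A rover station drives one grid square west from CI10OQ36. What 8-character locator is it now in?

CI10oq26

Longitude extended square 3; −1 → 2.
The latitude characters are unchanged.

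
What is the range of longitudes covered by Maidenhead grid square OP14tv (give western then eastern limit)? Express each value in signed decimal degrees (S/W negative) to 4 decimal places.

Field O=14, P=15: +14·20° lon, +15·10° lat → SW at lon 100°, lat 60°.
Square 1, 4: +1·2° lon, +4·1° lat → SW at lon 102°, lat 64°.
Subsquare t=19, v=21: +19·0.0833333° lon, +21·0.0416667° lat → SW at lon 103.583°, lat 64.875°.
Cell spans 0.0833333° lon × 0.0416667° lat.
west 103.5833, east 103.6667.

103.5833, 103.6667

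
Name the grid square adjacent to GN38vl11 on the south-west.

Longitude extended square 1; −1 → 0.
Latitude extended square 1; −1 → 0.

GN38vl00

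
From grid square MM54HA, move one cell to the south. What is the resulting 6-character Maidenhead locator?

Latitude subsquare a = 0; −1 → -1, wraps to 23 = x, carry into square.
Latitude square 4; −1 → 3.
The longitude characters are unchanged.

MM53hx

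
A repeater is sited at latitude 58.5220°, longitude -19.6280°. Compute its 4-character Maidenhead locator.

Offset from 180°W / 90°S: lon 160.37°, lat 148.52°.
Field: 160.37/20 → 8 → I, 148.52/10 → 14 → O; chars IO.
Square: 0.37/2 → 0, 8.52/1 → 8; chars 08.

IO08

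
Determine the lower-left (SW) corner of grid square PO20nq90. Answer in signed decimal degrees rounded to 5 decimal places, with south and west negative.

50.66667, 125.15833

Field P=15, O=14: +15·20° lon, +14·10° lat → SW at lon 120°, lat 50°.
Square 2, 0: +2·2° lon, +0·1° lat → SW at lon 124°, lat 50°.
Subsquare n=13, q=16: +13·0.0833333° lon, +16·0.0416667° lat → SW at lon 125.083°, lat 50.6667°.
Extended square 9, 0: +9·0.00833333° lon, +0·0.00416667° lat → SW at lon 125.158°, lat 50.6667°.
latitude 50.66667, longitude 125.15833.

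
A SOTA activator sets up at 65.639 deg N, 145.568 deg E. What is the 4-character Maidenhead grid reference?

QP25

Add 180° to longitude and 90° to latitude: 325.57, 155.64.
Field: lon ⌊325.57/20⌋ = 16 → Q; lat ⌊155.64/10⌋ = 15 → P.
Square: lon ⌊5.57/2⌋ = 2; lat ⌊5.64/1⌋ = 5.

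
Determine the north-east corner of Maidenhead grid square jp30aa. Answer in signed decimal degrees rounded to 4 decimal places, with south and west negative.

60.0417, 6.0833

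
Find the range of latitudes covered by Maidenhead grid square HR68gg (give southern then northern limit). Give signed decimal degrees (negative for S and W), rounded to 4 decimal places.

88.2500, 88.2917

Field H=7, R=17: +7·20° lon, +17·10° lat → SW at lon -40°, lat 80°.
Square 6, 8: +6·2° lon, +8·1° lat → SW at lon -28°, lat 88°.
Subsquare g=6, g=6: +6·0.0833333° lon, +6·0.0416667° lat → SW at lon -27.5°, lat 88.25°.
Cell spans 0.0833333° lon × 0.0416667° lat.
south 88.2500, north 88.2917.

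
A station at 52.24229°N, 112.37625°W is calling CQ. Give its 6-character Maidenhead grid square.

Add 180° to longitude and 90° to latitude: 67.6238, 142.2423.
Field (20°×10°, letters A–R): 67.6238/20 → 3 → D, 142.2423/10 → 14 → O; chars DO.
Square (2°×1°, digits 0–9): 7.6238/2 → 3, 2.2423/1 → 2; chars 32.
Subsquare (5′×2.5′, letters a–x): 1.6238/0.0833333 → 19 → t, 0.2423/0.0416667 → 5 → f; chars tf.

DO32tf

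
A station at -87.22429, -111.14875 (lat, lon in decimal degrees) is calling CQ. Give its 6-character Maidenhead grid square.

Add 180° to longitude and 90° to latitude: 68.8512, 2.7757.
Field: lon ⌊68.8512/20⌋ = 3 → D; lat ⌊2.7757/10⌋ = 0 → A.
Square: lon ⌊8.8512/2⌋ = 4; lat ⌊2.7757/1⌋ = 2.
Subsquare: lon ⌊0.8512/0.0833333⌋ = 10 → k; lat ⌊0.7757/0.0416667⌋ = 18 → s.

DA42ks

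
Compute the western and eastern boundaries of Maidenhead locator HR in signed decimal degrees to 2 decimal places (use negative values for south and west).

Field H=7, R=17: +7·20° lon, +17·10° lat → SW at lon -40°, lat 80°.
Cell spans 20° lon × 10° lat.
west -40.00, east -20.00.

-40.00, -20.00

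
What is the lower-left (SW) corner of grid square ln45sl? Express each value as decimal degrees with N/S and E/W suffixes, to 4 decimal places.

Field L=11, N=13: +11·20° lon, +13·10° lat → SW at lon 40°, lat 40°.
Square 4, 5: +4·2° lon, +5·1° lat → SW at lon 48°, lat 45°.
Subsquare s=18, l=11: +18·0.0833333° lon, +11·0.0416667° lat → SW at lon 49.5°, lat 45.4583°.
latitude 45.4583° N, longitude 49.5000° E.

45.4583° N, 49.5000° E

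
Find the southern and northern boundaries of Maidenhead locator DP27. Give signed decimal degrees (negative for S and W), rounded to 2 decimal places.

Field D=3, P=15: +3·20° lon, +15·10° lat → SW at lon -120°, lat 60°.
Square 2, 7: +2·2° lon, +7·1° lat → SW at lon -116°, lat 67°.
Cell spans 2° lon × 1° lat.
south 67.00, north 68.00.

67.00, 68.00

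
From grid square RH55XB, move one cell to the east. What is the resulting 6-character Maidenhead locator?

RH65ab

Longitude subsquare x = 23; +1 → 24, wraps to 0 = a, carry into square.
Longitude square 5; +1 → 6.
The latitude characters are unchanged.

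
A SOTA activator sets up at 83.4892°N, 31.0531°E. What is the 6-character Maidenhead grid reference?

KR53ml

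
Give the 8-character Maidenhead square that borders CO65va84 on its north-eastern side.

Longitude extended square 8; +1 → 9.
Latitude extended square 4; +1 → 5.

CO65va95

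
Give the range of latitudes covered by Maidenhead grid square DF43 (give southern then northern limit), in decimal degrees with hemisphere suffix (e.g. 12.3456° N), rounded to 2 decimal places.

37.00° S, 36.00° S

Field D=3, F=5: +3·20° lon, +5·10° lat → SW at lon -120°, lat -40°.
Square 4, 3: +4·2° lon, +3·1° lat → SW at lon -112°, lat -37°.
Cell spans 2° lon × 1° lat.
south 37.00° S, north 36.00° S.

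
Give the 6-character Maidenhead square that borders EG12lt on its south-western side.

Longitude subsquare l = 11; −1 → 10 = k.
Latitude subsquare t = 19; −1 → 18 = s.

EG12ks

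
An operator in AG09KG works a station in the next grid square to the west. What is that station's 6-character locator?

Longitude subsquare k = 10; −1 → 9 = j.
The latitude characters are unchanged.

AG09jg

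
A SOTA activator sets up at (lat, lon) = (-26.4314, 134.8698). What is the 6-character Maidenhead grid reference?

PG73kn

Shift to the Maidenhead origin (180°W, 90°S): lon 314.8698, lat 63.5686.
Field: lon ⌊314.8698/20⌋ = 15 → P; lat ⌊63.5686/10⌋ = 6 → G.
Square: lon ⌊14.8698/2⌋ = 7; lat ⌊3.5686/1⌋ = 3.
Subsquare: lon ⌊0.8698/0.0833333⌋ = 10 → k; lat ⌊0.5686/0.0416667⌋ = 13 → n.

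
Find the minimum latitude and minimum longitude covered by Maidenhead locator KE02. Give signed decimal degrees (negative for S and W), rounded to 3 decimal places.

Field K=10, E=4: +10·20° lon, +4·10° lat → SW at lon 20°, lat -50°.
Square 0, 2: +0·2° lon, +2·1° lat → SW at lon 20°, lat -48°.
latitude -48.000, longitude 20.000.

-48.000, 20.000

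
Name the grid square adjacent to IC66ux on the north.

IC67ua

Latitude subsquare x = 23; +1 → 24, wraps to 0 = a, carry into square.
Latitude square 6; +1 → 7.
The longitude characters are unchanged.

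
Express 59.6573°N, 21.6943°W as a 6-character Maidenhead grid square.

Offset from 180°W / 90°S: lon 158.3057°, lat 149.6573°.
Field: 158.3057/20 → 7 → H, 149.6573/10 → 14 → O; chars HO.
Square: 18.3057/2 → 9, 9.6573/1 → 9; chars 99.
Subsquare: 0.3057/0.0833333 → 3 → d, 0.6573/0.0416667 → 15 → p; chars dp.

HO99dp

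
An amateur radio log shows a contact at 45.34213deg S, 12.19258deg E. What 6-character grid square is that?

JE64cp

Add 180° to longitude and 90° to latitude: 192.1926, 44.6579.
Field: lon ⌊192.1926/20⌋ = 9 → J; lat ⌊44.6579/10⌋ = 4 → E.
Square: lon ⌊12.1926/2⌋ = 6; lat ⌊4.6579/1⌋ = 4.
Subsquare: lon ⌊0.1926/0.0833333⌋ = 2 → c; lat ⌊0.6579/0.0416667⌋ = 15 → p.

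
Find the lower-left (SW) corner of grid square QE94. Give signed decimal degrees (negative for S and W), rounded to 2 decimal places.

-46.00, 158.00

Field Q=16, E=4: +16·20° lon, +4·10° lat → SW at lon 140°, lat -50°.
Square 9, 4: +9·2° lon, +4·1° lat → SW at lon 158°, lat -46°.
latitude -46.00, longitude 158.00.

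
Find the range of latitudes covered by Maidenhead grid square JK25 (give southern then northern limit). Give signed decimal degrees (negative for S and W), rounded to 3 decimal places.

15.000, 16.000

Field J=9, K=10: +9·20° lon, +10·10° lat → SW at lon 0°, lat 10°.
Square 2, 5: +2·2° lon, +5·1° lat → SW at lon 4°, lat 15°.
Cell spans 2° lon × 1° lat.
south 15.000, north 16.000.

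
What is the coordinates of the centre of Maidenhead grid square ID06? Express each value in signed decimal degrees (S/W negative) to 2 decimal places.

Field I=8, D=3: +8·20° lon, +3·10° lat → SW at lon -20°, lat -60°.
Square 0, 6: +0·2° lon, +6·1° lat → SW at lon -20°, lat -54°.
Cell spans 2° lon × 1° lat. Centre is SW corner plus half of each.
latitude -53.50, longitude -19.00.

-53.50, -19.00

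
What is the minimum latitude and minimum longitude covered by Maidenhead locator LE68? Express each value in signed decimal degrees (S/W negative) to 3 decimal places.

Field L=11, E=4: +11·20° lon, +4·10° lat → SW at lon 40°, lat -50°.
Square 6, 8: +6·2° lon, +8·1° lat → SW at lon 52°, lat -42°.
latitude -42.000, longitude 52.000.

-42.000, 52.000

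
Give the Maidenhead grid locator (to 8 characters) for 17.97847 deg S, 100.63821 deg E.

Add 180° to longitude and 90° to latitude: 280.63821, 72.02153.
Field: 280.63821/20 → 14 → O, 72.02153/10 → 7 → H; chars OH.
Square: 0.63821/2 → 0, 2.02153/1 → 2; chars 02.
Subsquare: 0.63821/0.0833333 → 7 → h, 0.02153/0.0416667 → 0 → a; chars ha.
Extended square: 0.05488/0.00833333 → 6, 0.02153/0.00416667 → 5; chars 65.

OH02ha65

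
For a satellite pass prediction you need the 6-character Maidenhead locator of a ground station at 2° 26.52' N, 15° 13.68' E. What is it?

JJ72ok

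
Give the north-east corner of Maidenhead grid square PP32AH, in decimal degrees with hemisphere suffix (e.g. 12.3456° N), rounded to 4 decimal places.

62.3333° N, 126.0833° E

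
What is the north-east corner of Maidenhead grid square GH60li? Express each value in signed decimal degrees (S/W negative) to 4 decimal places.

Field G=6, H=7: +6·20° lon, +7·10° lat → SW at lon -60°, lat -20°.
Square 6, 0: +6·2° lon, +0·1° lat → SW at lon -48°, lat -20°.
Subsquare l=11, i=8: +11·0.0833333° lon, +8·0.0416667° lat → SW at lon -47.0833°, lat -19.6667°.
Cell spans 0.0833333° lon × 0.0416667° lat. NE corner is SW corner plus one full cell.
latitude -19.6250, longitude -47.0000.

-19.6250, -47.0000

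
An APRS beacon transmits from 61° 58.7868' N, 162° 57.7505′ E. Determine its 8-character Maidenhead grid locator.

RP11lx55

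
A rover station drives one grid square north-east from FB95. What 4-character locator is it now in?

Longitude square 9; +1 → 10, wraps to 0, carry into field.
Longitude field F = 5; +1 → 6 = G.
Latitude square 5; +1 → 6.

GB06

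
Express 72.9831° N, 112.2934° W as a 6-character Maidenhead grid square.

DQ32ux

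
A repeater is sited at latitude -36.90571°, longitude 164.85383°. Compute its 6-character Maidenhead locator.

RF23kc

Shift to the Maidenhead origin (180°W, 90°S): lon 344.8538, lat 53.0943.
Field: 344.8538/20 → 17 → R, 53.0943/10 → 5 → F; chars RF.
Square: 4.8538/2 → 2, 3.0943/1 → 3; chars 23.
Subsquare: 0.8538/0.0833333 → 10 → k, 0.0943/0.0416667 → 2 → c; chars kc.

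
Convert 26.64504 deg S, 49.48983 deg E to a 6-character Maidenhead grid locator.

Add 180° to longitude and 90° to latitude: 229.4898, 63.3550.
Field (20°×10°, letters A–R): 229.4898/20 → 11 → L, 63.3550/10 → 6 → G; chars LG.
Square (2°×1°, digits 0–9): 9.4898/2 → 4, 3.3550/1 → 3; chars 43.
Subsquare (5′×2.5′, letters a–x): 1.4898/0.0833333 → 17 → r, 0.3550/0.0416667 → 8 → i; chars ri.

LG43ri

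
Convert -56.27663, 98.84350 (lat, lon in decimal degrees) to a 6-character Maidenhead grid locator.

ND93kr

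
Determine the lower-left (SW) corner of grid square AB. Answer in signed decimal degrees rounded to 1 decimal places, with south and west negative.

-80.0, -180.0

Field A=0, B=1: +0·20° lon, +1·10° lat → SW at lon -180°, lat -80°.
latitude -80.0, longitude -180.0.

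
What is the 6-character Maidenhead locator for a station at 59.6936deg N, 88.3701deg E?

Shift to the Maidenhead origin (180°W, 90°S): lon 268.3701, lat 149.6936.
Field: 268.3701/20 → 13 → N, 149.6936/10 → 14 → O; chars NO.
Square: 8.3701/2 → 4, 9.6936/1 → 9; chars 49.
Subsquare: 0.3701/0.0833333 → 4 → e, 0.6936/0.0416667 → 16 → q; chars eq.

NO49eq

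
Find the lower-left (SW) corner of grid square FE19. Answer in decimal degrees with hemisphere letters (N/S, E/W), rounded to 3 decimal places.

41.000° S, 78.000° W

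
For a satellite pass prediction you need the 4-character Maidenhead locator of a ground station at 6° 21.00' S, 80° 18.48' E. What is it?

Add 180° to longitude and 90° to latitude: 260.31, 83.65.
Field: lon ⌊260.31/20⌋ = 13 → N; lat ⌊83.65/10⌋ = 8 → I.
Square: lon ⌊0.31/2⌋ = 0; lat ⌊3.65/1⌋ = 3.

NI03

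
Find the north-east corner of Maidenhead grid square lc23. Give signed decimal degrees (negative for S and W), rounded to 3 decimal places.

-66.000, 46.000

Field L=11, C=2: +11·20° lon, +2·10° lat → SW at lon 40°, lat -70°.
Square 2, 3: +2·2° lon, +3·1° lat → SW at lon 44°, lat -67°.
Cell spans 2° lon × 1° lat. NE corner is SW corner plus one full cell.
latitude -66.000, longitude 46.000.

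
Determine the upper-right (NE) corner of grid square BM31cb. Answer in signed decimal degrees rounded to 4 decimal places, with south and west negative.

Field B=1, M=12: +1·20° lon, +12·10° lat → SW at lon -160°, lat 30°.
Square 3, 1: +3·2° lon, +1·1° lat → SW at lon -154°, lat 31°.
Subsquare c=2, b=1: +2·0.0833333° lon, +1·0.0416667° lat → SW at lon -153.833°, lat 31.0417°.
Cell spans 0.0833333° lon × 0.0416667° lat. NE corner is SW corner plus one full cell.
latitude 31.0833, longitude -153.7500.

31.0833, -153.7500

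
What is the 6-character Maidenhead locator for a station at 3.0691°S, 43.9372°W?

Offset from 180°W / 90°S: lon 136.0628°, lat 86.9309°.
Field (20°×10°, letters A–R): lon ⌊136.0628/20⌋ = 6 → G; lat ⌊86.9309/10⌋ = 8 → I.
Square (2°×1°, digits 0–9): lon ⌊16.0628/2⌋ = 8; lat ⌊6.9309/1⌋ = 6.
Subsquare (5′×2.5′, letters a–x): lon ⌊0.0628/0.0833333⌋ = 0 → a; lat ⌊0.9309/0.0416667⌋ = 22 → w.

GI86aw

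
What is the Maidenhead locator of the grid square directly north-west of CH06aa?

BH96xb

Longitude subsquare a = 0; −1 → -1, wraps to 23 = x, carry into square.
Longitude square 0; −1 → -1, wraps to 9, carry into field.
Longitude field C = 2; −1 → 1 = B.
Latitude subsquare a = 0; +1 → 1 = b.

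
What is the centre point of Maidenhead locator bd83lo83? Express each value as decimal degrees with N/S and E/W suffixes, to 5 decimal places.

56.40208° S, 143.01250° W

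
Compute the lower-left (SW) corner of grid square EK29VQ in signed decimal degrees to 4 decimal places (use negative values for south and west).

19.6667, -94.2500

Field E=4, K=10: +4·20° lon, +10·10° lat → SW at lon -100°, lat 10°.
Square 2, 9: +2·2° lon, +9·1° lat → SW at lon -96°, lat 19°.
Subsquare v=21, q=16: +21·0.0833333° lon, +16·0.0416667° lat → SW at lon -94.25°, lat 19.6667°.
latitude 19.6667, longitude -94.2500.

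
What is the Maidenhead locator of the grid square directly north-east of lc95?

Longitude square 9; +1 → 10, wraps to 0, carry into field.
Longitude field L = 11; +1 → 12 = M.
Latitude square 5; +1 → 6.

MC06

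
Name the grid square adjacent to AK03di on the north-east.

AK03ej

Longitude subsquare d = 3; +1 → 4 = e.
Latitude subsquare i = 8; +1 → 9 = j.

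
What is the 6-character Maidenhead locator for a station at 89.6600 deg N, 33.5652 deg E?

KR69sp

Offset from 180°W / 90°S: lon 213.5652°, lat 179.6600°.
Field: 213.5652/20 → 10 → K, 179.6600/10 → 17 → R; chars KR.
Square: 13.5652/2 → 6, 9.6600/1 → 9; chars 69.
Subsquare: 1.5652/0.0833333 → 18 → s, 0.6600/0.0416667 → 15 → p; chars sp.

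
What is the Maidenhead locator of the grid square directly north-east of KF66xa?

KF76ab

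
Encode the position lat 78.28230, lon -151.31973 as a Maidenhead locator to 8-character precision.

Offset from 180°W / 90°S: lon 28.68027°, lat 168.28230°.
Field: 28.68027/20 → 1 → B, 168.28230/10 → 16 → Q; chars BQ.
Square: 8.68027/2 → 4, 8.28230/1 → 8; chars 48.
Subsquare: 0.68027/0.0833333 → 8 → i, 0.28230/0.0416667 → 6 → g; chars ig.
Extended square: 0.01360/0.00833333 → 1, 0.03230/0.00416667 → 7; chars 17.

BQ48ig17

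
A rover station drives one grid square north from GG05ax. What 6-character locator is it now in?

GG06aa

Latitude subsquare x = 23; +1 → 24, wraps to 0 = a, carry into square.
Latitude square 5; +1 → 6.
The longitude characters are unchanged.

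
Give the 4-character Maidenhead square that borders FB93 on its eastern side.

GB03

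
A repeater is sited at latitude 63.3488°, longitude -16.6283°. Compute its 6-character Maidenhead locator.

Shift to the Maidenhead origin (180°W, 90°S): lon 163.3717, lat 153.3488.
Field (20°×10°, letters A–R): lon ⌊163.3717/20⌋ = 8 → I; lat ⌊153.3488/10⌋ = 15 → P.
Square (2°×1°, digits 0–9): lon ⌊3.3717/2⌋ = 1; lat ⌊3.3488/1⌋ = 3.
Subsquare (5′×2.5′, letters a–x): lon ⌊1.3717/0.0833333⌋ = 16 → q; lat ⌊0.3488/0.0416667⌋ = 8 → i.

IP13qi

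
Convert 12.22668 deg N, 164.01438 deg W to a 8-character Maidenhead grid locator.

AK72xf84

Add 180° to longitude and 90° to latitude: 15.98562, 102.22668.
Field: 15.98562/20 → 0 → A, 102.22668/10 → 10 → K; chars AK.
Square: 15.98562/2 → 7, 2.22668/1 → 2; chars 72.
Subsquare: 1.98562/0.0833333 → 23 → x, 0.22668/0.0416667 → 5 → f; chars xf.
Extended square: 0.06895/0.00833333 → 8, 0.01835/0.00416667 → 4; chars 84.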